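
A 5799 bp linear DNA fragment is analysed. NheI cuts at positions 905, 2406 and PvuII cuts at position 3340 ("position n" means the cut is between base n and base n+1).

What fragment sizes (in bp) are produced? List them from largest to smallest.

Combined cut positions (sorted): 905, 2406, 3340.
Linear molecule, 3 cuts → 4 fragments:
  905 − 0 = 905 bp
  2406 − 905 = 1501 bp
  3340 − 2406 = 934 bp
  5799 − 3340 = 2459 bp
Sorted largest to smallest: 2459, 1501, 934, 905 bp.

2459, 1501, 934, 905 bp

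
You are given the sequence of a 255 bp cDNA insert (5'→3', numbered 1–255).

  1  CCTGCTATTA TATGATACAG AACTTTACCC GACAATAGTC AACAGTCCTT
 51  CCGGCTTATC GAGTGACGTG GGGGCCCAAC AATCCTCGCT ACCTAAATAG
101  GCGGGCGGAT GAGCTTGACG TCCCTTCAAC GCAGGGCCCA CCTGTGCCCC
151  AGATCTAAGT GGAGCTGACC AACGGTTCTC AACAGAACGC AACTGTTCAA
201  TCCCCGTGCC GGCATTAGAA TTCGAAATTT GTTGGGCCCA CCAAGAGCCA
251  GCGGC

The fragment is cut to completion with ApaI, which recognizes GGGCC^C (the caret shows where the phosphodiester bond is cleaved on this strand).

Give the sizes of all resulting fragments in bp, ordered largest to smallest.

100, 76, 62, 17 bp

ApaI sites (GGGCCC) start at positions 72, 134, 234.
ApaI cuts after base 5 of each site (before the last base), so after positions 76, 138, 238.
Linear molecule, 3 cuts → 4 fragments:
  1–76 → 76 bp
  77–138 → 62 bp
  139–238 → 100 bp
  239–255 → 17 bp
Sorted largest to smallest: 100, 76, 62, 17 bp.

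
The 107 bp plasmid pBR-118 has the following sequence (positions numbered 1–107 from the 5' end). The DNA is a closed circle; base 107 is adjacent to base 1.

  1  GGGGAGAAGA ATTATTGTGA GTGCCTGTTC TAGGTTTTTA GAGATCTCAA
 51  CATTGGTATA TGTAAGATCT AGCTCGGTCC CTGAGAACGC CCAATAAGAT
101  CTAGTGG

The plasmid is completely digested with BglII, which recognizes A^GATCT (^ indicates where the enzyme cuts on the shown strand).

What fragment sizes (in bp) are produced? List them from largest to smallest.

52, 32, 23 bp

BglII sites (AGATCT) start at positions 42, 65, 97.
BglII cuts after the first base of each site, so after positions 42, 65, 97.
Circular molecule, 3 cuts → 3 fragments:
  43–65 → 23 bp
  66–97 → 32 bp
  98–107 then 1–42 → 10 + 42 = 52 bp
Sorted largest to smallest: 52, 32, 23 bp.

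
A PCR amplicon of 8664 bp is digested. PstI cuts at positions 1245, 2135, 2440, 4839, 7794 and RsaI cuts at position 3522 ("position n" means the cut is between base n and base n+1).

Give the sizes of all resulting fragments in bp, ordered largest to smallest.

Combined cut positions (sorted): 1245, 2135, 2440, 3522, 4839, 7794.
Linear molecule, 6 cuts → 7 fragments:
  1245 − 0 = 1245 bp
  2135 − 1245 = 890 bp
  2440 − 2135 = 305 bp
  3522 − 2440 = 1082 bp
  4839 − 3522 = 1317 bp
  7794 − 4839 = 2955 bp
  8664 − 7794 = 870 bp
Sorted largest to smallest: 2955, 1317, 1245, 1082, 890, 870, 305 bp.

2955, 1317, 1245, 1082, 890, 870, 305 bp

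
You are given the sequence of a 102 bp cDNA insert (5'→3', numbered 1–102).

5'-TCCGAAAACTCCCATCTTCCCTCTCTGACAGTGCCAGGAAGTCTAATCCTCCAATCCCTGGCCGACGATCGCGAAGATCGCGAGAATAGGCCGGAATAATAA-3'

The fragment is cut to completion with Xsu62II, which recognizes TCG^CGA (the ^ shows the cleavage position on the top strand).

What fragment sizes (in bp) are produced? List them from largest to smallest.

71, 22, 9 bp

Xsu62II sites (TCGCGA) start at positions 69, 78.
Xsu62II cuts after base 3 of each site, so after positions 71, 80.
Linear molecule, 2 cuts → 3 fragments:
  1–71 → 71 bp
  72–80 → 9 bp
  81–102 → 22 bp
Sorted largest to smallest: 71, 22, 9 bp.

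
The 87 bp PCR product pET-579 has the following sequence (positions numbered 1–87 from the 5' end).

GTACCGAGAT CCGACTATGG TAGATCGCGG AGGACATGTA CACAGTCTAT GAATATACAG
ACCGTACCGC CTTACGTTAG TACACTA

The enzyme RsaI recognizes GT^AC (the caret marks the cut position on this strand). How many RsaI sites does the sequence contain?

4

GTAC occurs starting at positions 1, 38, 64, 80.
RsaI cuts at 4 sites.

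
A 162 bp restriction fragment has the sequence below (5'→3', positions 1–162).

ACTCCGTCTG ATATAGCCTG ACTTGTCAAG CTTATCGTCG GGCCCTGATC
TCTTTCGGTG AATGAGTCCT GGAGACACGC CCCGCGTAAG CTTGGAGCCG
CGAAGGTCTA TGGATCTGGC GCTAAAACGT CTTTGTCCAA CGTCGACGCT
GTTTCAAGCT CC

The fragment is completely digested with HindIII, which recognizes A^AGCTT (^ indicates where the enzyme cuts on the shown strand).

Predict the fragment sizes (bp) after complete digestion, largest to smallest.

74, 60, 28 bp

HindIII sites (AAGCTT) start at positions 28, 88.
HindIII cuts after the first base of each site, so after positions 28, 88.
Linear molecule, 2 cuts → 3 fragments:
  1–28 → 28 bp
  29–88 → 60 bp
  89–162 → 74 bp
Sorted largest to smallest: 74, 60, 28 bp.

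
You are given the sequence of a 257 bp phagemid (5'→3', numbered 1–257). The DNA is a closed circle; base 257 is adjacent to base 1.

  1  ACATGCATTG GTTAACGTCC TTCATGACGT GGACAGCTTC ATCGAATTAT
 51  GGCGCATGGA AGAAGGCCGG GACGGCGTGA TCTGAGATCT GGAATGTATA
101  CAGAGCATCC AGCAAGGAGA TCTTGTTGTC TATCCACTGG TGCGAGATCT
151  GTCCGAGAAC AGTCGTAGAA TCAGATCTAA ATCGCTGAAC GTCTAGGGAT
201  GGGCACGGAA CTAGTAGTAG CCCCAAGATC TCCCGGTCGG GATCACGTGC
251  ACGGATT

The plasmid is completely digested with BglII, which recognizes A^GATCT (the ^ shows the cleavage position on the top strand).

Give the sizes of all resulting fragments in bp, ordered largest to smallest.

BglII sites (AGATCT) start at positions 85, 118, 145, 173, 226.
BglII cuts after the first base of each site, so after positions 85, 118, 145, 173, 226.
Circular molecule, 5 cuts → 5 fragments:
  86–118 → 33 bp
  119–145 → 27 bp
  146–173 → 28 bp
  174–226 → 53 bp
  227–257 then 1–85 → 31 + 85 = 116 bp
Sorted largest to smallest: 116, 53, 33, 28, 27 bp.

116, 53, 33, 28, 27 bp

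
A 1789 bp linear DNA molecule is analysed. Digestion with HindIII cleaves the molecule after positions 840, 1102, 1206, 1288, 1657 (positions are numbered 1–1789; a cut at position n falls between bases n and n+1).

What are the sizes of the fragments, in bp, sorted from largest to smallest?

840, 369, 262, 132, 104, 82 bp

Linear molecule, 5 cuts → 6 fragments:
  840 − 0 = 840 bp
  1102 − 840 = 262 bp
  1206 − 1102 = 104 bp
  1288 − 1206 = 82 bp
  1657 − 1288 = 369 bp
  1789 − 1657 = 132 bp
Sorted largest to smallest: 840, 369, 262, 132, 104, 82 bp.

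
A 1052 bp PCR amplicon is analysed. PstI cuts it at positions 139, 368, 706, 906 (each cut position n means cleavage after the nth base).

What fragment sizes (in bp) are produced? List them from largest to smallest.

338, 229, 200, 146, 139 bp

Linear molecule, 4 cuts → 5 fragments:
  139 − 0 = 139 bp
  368 − 139 = 229 bp
  706 − 368 = 338 bp
  906 − 706 = 200 bp
  1052 − 906 = 146 bp
Sorted largest to smallest: 338, 229, 200, 146, 139 bp.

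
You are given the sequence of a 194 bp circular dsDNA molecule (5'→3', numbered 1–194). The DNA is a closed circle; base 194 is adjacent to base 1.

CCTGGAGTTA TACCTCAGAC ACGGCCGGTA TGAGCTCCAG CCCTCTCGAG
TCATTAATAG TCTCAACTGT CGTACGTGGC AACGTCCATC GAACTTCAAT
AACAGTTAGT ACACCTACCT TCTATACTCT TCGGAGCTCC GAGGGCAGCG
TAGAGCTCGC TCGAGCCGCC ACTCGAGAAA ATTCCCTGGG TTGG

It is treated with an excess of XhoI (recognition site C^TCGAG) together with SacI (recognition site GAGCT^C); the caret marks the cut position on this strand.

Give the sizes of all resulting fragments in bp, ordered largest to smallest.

XhoI sites (CTCGAG) start at positions 45, 160, 172.
XhoI cuts after the first base of each site, so after positions 45, 160, 172.
SacI sites (GAGCTC) start at positions 32, 134, 153.
SacI cuts after base 5 of each site (before the last base), so after positions 36, 138, 157.
Combined cut positions: 36, 45, 138, 157, 160, 172.
Circular molecule, 6 cuts → 6 fragments:
  37–45 → 9 bp
  46–138 → 93 bp
  139–157 → 19 bp
  158–160 → 3 bp
  161–172 → 12 bp
  173–194 then 1–36 → 22 + 36 = 58 bp
Sorted largest to smallest: 93, 58, 19, 12, 9, 3 bp.

93, 58, 19, 12, 9, 3 bp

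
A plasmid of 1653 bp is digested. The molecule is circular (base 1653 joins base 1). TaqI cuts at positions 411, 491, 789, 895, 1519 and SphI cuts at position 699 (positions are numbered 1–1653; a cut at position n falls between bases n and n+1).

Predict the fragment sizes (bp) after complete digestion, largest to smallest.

Combined cut positions (sorted): 411, 491, 699, 789, 895, 1519.
Circular molecule, 6 cuts → 6 fragments:
  491 − 411 = 80 bp
  699 − 491 = 208 bp
  789 − 699 = 90 bp
  895 − 789 = 106 bp
  1519 − 895 = 624 bp
  wrap: 1653 − 1519 + 411 = 545 bp
Sorted largest to smallest: 624, 545, 208, 106, 90, 80 bp.

624, 545, 208, 106, 90, 80 bp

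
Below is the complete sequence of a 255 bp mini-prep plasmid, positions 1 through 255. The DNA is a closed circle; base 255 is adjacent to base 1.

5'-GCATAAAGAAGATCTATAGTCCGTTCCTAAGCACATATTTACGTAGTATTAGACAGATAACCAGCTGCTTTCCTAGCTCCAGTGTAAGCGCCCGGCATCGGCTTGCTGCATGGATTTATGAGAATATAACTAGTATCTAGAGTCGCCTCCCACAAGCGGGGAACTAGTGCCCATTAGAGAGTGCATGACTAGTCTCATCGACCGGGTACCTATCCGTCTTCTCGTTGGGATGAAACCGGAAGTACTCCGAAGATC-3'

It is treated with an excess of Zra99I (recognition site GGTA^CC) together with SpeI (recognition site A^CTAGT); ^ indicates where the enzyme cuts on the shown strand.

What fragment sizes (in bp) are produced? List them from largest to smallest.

The Zra99I site (GGTACC) starts at position 205.
Zra99I cuts after base 4 of each site, so after position 208.
SpeI sites (ACTAGT) start at positions 129, 163, 188.
SpeI cuts after the first base of each site, so after positions 129, 163, 188.
Combined cut positions: 129, 163, 188, 208.
Circular molecule, 4 cuts → 4 fragments:
  130–163 → 34 bp
  164–188 → 25 bp
  189–208 → 20 bp
  209–255 then 1–129 → 47 + 129 = 176 bp
Sorted largest to smallest: 176, 34, 25, 20 bp.

176, 34, 25, 20 bp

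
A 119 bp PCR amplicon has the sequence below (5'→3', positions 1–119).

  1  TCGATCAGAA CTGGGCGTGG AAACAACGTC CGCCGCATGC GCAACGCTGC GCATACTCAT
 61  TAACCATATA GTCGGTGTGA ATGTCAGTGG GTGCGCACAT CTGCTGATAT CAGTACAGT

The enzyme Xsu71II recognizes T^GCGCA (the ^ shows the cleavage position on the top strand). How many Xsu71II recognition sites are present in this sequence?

TGCGCA occurs starting at positions 38, 48, 92.
Xsu71II cuts at 3 sites.

3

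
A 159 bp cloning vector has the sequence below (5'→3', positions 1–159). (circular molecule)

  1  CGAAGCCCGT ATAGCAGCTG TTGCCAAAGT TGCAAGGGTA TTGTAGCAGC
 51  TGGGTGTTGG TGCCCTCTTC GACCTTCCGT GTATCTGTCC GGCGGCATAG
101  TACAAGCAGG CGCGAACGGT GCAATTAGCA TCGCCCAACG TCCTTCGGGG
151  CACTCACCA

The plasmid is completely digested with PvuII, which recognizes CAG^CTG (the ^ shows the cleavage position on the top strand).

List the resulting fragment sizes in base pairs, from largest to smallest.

PvuII sites (CAGCTG) start at positions 15, 47.
PvuII cuts after base 3 of each site, so after positions 17, 49.
Circular molecule, 2 cuts → 2 fragments:
  18–49 → 32 bp
  50–159 then 1–17 → 110 + 17 = 127 bp
Sorted largest to smallest: 127, 32 bp.

127, 32 bp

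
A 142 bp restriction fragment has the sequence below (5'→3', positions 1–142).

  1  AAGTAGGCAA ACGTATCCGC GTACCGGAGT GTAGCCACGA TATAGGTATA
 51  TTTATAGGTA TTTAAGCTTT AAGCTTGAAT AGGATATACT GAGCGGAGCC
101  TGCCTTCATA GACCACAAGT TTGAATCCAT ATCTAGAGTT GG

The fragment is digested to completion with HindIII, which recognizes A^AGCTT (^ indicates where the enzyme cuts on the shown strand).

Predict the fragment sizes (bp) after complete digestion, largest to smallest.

71, 64, 7 bp

HindIII sites (AAGCTT) start at positions 64, 71.
HindIII cuts after the first base of each site, so after positions 64, 71.
Linear molecule, 2 cuts → 3 fragments:
  1–64 → 64 bp
  65–71 → 7 bp
  72–142 → 71 bp
Sorted largest to smallest: 71, 64, 7 bp.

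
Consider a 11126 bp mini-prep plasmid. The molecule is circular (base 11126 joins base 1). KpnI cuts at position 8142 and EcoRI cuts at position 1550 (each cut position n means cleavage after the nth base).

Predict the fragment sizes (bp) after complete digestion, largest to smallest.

6592, 4534 bp

Combined cut positions (sorted): 1550, 8142.
Circular molecule, 2 cuts → 2 fragments:
  8142 − 1550 = 6592 bp
  wrap: 11126 − 8142 + 1550 = 4534 bp
Sorted largest to smallest: 6592, 4534 bp.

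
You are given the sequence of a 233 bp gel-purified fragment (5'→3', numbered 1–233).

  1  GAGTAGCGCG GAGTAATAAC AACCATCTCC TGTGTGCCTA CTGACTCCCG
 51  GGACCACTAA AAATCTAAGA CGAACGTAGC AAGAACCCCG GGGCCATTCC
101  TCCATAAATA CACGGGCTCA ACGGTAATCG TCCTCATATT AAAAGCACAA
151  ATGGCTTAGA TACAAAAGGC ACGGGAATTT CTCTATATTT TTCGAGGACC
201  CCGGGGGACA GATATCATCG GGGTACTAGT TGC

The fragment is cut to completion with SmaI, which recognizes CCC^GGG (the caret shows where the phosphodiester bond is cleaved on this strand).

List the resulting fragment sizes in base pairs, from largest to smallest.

SmaI sites (CCCGGG) start at positions 47, 87, 200.
SmaI cuts after base 3 of each site, so after positions 49, 89, 202.
Linear molecule, 3 cuts → 4 fragments:
  1–49 → 49 bp
  50–89 → 40 bp
  90–202 → 113 bp
  203–233 → 31 bp
Sorted largest to smallest: 113, 49, 40, 31 bp.

113, 49, 40, 31 bp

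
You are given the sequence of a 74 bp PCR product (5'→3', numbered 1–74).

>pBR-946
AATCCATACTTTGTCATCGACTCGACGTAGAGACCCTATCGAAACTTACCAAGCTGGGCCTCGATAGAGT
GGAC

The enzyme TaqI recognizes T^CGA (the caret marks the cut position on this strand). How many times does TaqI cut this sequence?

TCGA occurs starting at positions 17, 22, 39, 61.
TaqI cuts at 4 sites.

4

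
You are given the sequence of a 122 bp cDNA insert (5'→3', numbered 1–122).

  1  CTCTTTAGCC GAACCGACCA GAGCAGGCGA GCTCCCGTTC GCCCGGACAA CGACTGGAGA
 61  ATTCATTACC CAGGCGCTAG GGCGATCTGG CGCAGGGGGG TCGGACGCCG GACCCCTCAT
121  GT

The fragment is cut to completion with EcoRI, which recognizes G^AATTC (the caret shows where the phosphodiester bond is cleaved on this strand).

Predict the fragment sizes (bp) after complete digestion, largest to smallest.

The EcoRI site (GAATTC) starts at position 59.
EcoRI cuts after the first base of each site, so after position 59.
Linear molecule, 1 cut → 2 fragments:
  1–59 → 59 bp
  60–122 → 63 bp
Sorted largest to smallest: 63, 59 bp.

63, 59 bp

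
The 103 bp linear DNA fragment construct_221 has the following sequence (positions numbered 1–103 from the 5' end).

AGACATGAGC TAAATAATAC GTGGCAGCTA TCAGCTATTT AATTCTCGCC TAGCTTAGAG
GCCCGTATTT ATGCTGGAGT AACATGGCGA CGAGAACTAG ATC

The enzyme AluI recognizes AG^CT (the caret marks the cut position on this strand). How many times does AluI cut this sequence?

4

AGCT occurs starting at positions 8, 26, 33, 52.
AluI cuts at 4 sites.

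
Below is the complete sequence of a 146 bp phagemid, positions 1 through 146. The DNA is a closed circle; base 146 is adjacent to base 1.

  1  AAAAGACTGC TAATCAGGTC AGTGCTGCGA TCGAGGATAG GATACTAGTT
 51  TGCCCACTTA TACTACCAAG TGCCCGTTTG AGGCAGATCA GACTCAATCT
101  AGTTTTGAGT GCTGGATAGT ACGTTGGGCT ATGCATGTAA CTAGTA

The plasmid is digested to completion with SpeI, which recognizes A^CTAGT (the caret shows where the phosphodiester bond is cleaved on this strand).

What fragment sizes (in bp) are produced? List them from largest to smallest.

SpeI sites (ACTAGT) start at positions 44, 140.
SpeI cuts after the first base of each site, so after positions 44, 140.
Circular molecule, 2 cuts → 2 fragments:
  45–140 → 96 bp
  141–146 then 1–44 → 6 + 44 = 50 bp
Sorted largest to smallest: 96, 50 bp.

96, 50 bp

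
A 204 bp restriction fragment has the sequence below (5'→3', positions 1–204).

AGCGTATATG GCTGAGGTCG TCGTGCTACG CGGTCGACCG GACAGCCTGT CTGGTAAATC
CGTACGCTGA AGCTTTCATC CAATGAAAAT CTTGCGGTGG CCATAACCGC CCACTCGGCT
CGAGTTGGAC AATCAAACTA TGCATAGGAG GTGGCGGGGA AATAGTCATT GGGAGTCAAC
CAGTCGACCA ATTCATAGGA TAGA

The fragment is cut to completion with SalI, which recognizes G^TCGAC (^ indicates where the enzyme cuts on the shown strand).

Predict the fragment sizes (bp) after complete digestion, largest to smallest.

SalI sites (GTCGAC) start at positions 33, 183.
SalI cuts after the first base of each site, so after positions 33, 183.
Linear molecule, 2 cuts → 3 fragments:
  1–33 → 33 bp
  34–183 → 150 bp
  184–204 → 21 bp
Sorted largest to smallest: 150, 33, 21 bp.

150, 33, 21 bp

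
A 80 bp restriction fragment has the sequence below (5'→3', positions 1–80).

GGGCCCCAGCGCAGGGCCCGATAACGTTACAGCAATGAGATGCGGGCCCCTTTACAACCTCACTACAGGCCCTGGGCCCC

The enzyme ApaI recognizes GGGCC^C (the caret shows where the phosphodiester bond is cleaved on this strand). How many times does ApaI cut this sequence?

GGGCCC occurs starting at positions 1, 14, 44, 74.
ApaI cuts at 4 sites.

4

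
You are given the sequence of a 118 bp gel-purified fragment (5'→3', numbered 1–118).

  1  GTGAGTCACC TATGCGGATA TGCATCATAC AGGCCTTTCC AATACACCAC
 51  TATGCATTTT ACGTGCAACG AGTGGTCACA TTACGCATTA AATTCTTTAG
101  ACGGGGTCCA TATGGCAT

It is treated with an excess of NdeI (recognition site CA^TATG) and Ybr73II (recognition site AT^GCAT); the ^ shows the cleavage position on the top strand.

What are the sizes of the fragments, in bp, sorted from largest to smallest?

The NdeI site (CATATG) starts at position 109.
NdeI cuts after base 2 of each site, so after position 110.
Ybr73II sites (ATGCAT) start at positions 20, 52.
Ybr73II cuts after base 2 of each site, so after positions 21, 53.
Combined cut positions: 21, 53, 110.
Linear molecule, 3 cuts → 4 fragments:
  1–21 → 21 bp
  22–53 → 32 bp
  54–110 → 57 bp
  111–118 → 8 bp
Sorted largest to smallest: 57, 32, 21, 8 bp.

57, 32, 21, 8 bp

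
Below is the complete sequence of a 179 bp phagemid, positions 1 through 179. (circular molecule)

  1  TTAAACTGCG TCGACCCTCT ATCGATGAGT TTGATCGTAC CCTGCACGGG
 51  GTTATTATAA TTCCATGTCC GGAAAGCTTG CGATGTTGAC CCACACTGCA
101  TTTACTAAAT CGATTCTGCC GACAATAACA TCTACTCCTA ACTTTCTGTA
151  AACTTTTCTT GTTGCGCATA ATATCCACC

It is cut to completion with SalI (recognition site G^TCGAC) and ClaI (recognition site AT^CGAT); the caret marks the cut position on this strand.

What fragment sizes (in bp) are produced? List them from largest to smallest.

88, 79, 12 bp

The SalI site (GTCGAC) starts at position 10.
SalI cuts after the first base of each site, so after position 10.
ClaI sites (ATCGAT) start at positions 21, 109.
ClaI cuts after base 2 of each site, so after positions 22, 110.
Combined cut positions: 10, 22, 110.
Circular molecule, 3 cuts → 3 fragments:
  11–22 → 12 bp
  23–110 → 88 bp
  111–179 then 1–10 → 69 + 10 = 79 bp
Sorted largest to smallest: 88, 79, 12 bp.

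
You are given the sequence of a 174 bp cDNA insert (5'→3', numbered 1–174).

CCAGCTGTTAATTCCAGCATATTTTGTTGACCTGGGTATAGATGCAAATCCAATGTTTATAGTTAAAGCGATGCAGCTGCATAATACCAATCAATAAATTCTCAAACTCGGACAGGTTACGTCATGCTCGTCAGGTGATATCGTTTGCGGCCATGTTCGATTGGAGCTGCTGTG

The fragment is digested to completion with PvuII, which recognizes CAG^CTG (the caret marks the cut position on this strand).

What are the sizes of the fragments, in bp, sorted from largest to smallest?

PvuII sites (CAGCTG) start at positions 2, 74.
PvuII cuts after base 3 of each site, so after positions 4, 76.
Linear molecule, 2 cuts → 3 fragments:
  1–4 → 4 bp
  5–76 → 72 bp
  77–174 → 98 bp
Sorted largest to smallest: 98, 72, 4 bp.

98, 72, 4 bp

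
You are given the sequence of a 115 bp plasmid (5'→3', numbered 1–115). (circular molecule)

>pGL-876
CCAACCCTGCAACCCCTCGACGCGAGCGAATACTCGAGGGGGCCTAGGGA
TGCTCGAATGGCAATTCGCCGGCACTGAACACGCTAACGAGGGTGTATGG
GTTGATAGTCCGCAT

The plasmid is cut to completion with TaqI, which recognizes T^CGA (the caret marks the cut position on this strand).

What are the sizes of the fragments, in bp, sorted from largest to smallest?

78, 20, 17 bp

TaqI sites (TCGA) start at positions 17, 34, 54.
TaqI cuts after the first base of each site, so after positions 17, 34, 54.
Circular molecule, 3 cuts → 3 fragments:
  18–34 → 17 bp
  35–54 → 20 bp
  55–115 then 1–17 → 61 + 17 = 78 bp
Sorted largest to smallest: 78, 20, 17 bp.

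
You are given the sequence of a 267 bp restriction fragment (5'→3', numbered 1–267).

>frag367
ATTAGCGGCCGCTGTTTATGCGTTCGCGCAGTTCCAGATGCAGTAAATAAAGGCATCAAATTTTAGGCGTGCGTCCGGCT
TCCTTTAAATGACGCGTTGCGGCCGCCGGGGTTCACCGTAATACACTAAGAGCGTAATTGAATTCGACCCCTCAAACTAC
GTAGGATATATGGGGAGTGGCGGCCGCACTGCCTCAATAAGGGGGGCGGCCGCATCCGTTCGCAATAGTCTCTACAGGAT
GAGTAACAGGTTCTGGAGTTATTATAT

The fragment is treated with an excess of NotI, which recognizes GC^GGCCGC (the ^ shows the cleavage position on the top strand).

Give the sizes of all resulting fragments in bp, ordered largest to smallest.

NotI sites (GCGGCCGC) start at positions 5, 99, 180, 206.
NotI cuts after base 2 of each site, so after positions 6, 100, 181, 207.
Linear molecule, 4 cuts → 5 fragments:
  1–6 → 6 bp
  7–100 → 94 bp
  101–181 → 81 bp
  182–207 → 26 bp
  208–267 → 60 bp
Sorted largest to smallest: 94, 81, 60, 26, 6 bp.

94, 81, 60, 26, 6 bp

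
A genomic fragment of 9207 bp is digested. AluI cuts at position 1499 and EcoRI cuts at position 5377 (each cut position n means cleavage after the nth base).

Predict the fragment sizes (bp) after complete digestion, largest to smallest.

Combined cut positions (sorted): 1499, 5377.
Linear molecule, 2 cuts → 3 fragments:
  1499 − 0 = 1499 bp
  5377 − 1499 = 3878 bp
  9207 − 5377 = 3830 bp
Sorted largest to smallest: 3878, 3830, 1499 bp.

3878, 3830, 1499 bp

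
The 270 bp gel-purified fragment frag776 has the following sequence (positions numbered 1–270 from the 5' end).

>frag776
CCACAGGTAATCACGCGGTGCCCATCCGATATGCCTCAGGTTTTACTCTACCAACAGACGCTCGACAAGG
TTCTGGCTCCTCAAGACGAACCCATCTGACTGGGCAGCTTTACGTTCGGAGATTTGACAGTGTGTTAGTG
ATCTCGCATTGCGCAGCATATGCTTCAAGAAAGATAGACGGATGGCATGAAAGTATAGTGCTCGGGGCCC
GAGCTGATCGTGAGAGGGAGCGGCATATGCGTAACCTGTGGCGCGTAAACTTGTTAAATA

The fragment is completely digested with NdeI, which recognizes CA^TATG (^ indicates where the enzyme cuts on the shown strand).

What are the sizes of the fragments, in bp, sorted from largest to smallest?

NdeI sites (CATATG) start at positions 157, 234.
NdeI cuts after base 2 of each site, so after positions 158, 235.
Linear molecule, 2 cuts → 3 fragments:
  1–158 → 158 bp
  159–235 → 77 bp
  236–270 → 35 bp
Sorted largest to smallest: 158, 77, 35 bp.

158, 77, 35 bp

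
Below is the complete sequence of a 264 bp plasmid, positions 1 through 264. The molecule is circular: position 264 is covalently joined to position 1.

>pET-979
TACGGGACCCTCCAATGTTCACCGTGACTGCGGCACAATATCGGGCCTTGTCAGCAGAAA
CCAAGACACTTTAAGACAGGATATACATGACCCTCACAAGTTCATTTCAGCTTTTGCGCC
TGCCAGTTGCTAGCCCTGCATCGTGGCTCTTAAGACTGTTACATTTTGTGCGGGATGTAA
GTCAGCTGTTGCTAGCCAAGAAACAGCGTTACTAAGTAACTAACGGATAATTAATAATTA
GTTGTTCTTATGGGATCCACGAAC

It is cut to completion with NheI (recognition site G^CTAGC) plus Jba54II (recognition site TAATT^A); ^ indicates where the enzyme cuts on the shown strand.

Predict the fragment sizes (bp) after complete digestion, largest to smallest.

NheI sites (GCTAGC) start at positions 129, 191.
NheI cuts after the first base of each site, so after positions 129, 191.
Jba54II sites (TAATTA) start at positions 228, 235.
Jba54II cuts after base 5 of each site (before the last base), so after positions 232, 239.
Combined cut positions: 129, 191, 232, 239.
Circular molecule, 4 cuts → 4 fragments:
  130–191 → 62 bp
  192–232 → 41 bp
  233–239 → 7 bp
  240–264 then 1–129 → 25 + 129 = 154 bp
Sorted largest to smallest: 154, 62, 41, 7 bp.

154, 62, 41, 7 bp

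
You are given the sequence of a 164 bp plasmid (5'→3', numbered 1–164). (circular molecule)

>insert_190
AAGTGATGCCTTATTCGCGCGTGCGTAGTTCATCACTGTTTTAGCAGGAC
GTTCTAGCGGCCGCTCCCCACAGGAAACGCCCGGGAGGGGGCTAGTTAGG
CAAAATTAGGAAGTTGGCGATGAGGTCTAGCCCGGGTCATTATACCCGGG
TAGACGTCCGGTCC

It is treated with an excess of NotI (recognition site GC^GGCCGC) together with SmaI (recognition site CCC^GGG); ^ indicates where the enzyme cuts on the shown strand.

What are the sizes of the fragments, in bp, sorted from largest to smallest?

75, 51, 24, 14 bp

The NotI site (GCGGCCGC) starts at position 57.
NotI cuts after base 2 of each site, so after position 58.
SmaI sites (CCCGGG) start at positions 80, 131, 145.
SmaI cuts after base 3 of each site, so after positions 82, 133, 147.
Combined cut positions: 58, 82, 133, 147.
Circular molecule, 4 cuts → 4 fragments:
  59–82 → 24 bp
  83–133 → 51 bp
  134–147 → 14 bp
  148–164 then 1–58 → 17 + 58 = 75 bp
Sorted largest to smallest: 75, 51, 24, 14 bp.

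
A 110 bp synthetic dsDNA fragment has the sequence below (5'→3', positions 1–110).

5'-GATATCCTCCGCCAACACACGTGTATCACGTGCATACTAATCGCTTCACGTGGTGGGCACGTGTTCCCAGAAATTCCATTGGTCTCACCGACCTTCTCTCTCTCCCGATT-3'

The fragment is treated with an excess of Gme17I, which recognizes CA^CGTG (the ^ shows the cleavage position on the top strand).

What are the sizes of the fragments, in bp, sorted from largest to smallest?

51, 20, 19, 11, 9 bp

Gme17I sites (CACGTG) start at positions 18, 27, 47, 58.
Gme17I cuts after base 2 of each site, so after positions 19, 28, 48, 59.
Linear molecule, 4 cuts → 5 fragments:
  1–19 → 19 bp
  20–28 → 9 bp
  29–48 → 20 bp
  49–59 → 11 bp
  60–110 → 51 bp
Sorted largest to smallest: 51, 20, 19, 11, 9 bp.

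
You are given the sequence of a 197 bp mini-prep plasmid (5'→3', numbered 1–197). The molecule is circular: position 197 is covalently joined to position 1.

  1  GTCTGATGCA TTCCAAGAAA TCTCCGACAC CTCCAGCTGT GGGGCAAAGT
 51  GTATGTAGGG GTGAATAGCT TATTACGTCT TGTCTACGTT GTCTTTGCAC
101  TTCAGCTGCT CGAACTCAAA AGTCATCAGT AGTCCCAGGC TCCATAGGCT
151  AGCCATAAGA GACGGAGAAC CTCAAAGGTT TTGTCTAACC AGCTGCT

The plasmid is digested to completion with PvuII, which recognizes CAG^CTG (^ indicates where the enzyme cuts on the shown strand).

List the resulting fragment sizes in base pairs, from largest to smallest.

87, 69, 41 bp

PvuII sites (CAGCTG) start at positions 34, 103, 190.
PvuII cuts after base 3 of each site, so after positions 36, 105, 192.
Circular molecule, 3 cuts → 3 fragments:
  37–105 → 69 bp
  106–192 → 87 bp
  193–197 then 1–36 → 5 + 36 = 41 bp
Sorted largest to smallest: 87, 69, 41 bp.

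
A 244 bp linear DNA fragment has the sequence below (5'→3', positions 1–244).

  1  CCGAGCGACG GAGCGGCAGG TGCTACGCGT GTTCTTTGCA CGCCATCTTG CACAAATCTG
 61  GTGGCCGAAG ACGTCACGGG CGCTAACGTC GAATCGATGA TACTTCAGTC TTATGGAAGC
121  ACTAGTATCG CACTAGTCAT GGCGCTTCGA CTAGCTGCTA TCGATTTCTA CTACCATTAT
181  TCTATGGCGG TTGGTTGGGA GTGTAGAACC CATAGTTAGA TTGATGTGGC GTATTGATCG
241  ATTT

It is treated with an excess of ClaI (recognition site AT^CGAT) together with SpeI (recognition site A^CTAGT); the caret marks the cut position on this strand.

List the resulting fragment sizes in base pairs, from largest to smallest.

94, 77, 29, 27, 11, 6 bp

ClaI sites (ATCGAT) start at positions 93, 160, 237.
ClaI cuts after base 2 of each site, so after positions 94, 161, 238.
SpeI sites (ACTAGT) start at positions 121, 132.
SpeI cuts after the first base of each site, so after positions 121, 132.
Combined cut positions: 94, 121, 132, 161, 238.
Linear molecule, 5 cuts → 6 fragments:
  1–94 → 94 bp
  95–121 → 27 bp
  122–132 → 11 bp
  133–161 → 29 bp
  162–238 → 77 bp
  239–244 → 6 bp
Sorted largest to smallest: 94, 77, 29, 27, 11, 6 bp.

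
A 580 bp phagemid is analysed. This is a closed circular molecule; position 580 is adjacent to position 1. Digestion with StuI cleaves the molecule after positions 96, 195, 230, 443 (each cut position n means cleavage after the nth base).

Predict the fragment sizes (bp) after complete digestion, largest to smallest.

Circular molecule, 4 cuts → 4 fragments:
  195 − 96 = 99 bp
  230 − 195 = 35 bp
  443 − 230 = 213 bp
  wrap: 580 − 443 + 96 = 233 bp
Sorted largest to smallest: 233, 213, 99, 35 bp.

233, 213, 99, 35 bp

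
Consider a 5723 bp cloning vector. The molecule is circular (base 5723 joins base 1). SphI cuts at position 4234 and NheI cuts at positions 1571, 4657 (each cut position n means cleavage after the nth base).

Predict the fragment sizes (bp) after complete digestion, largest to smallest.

2663, 2637, 423 bp

Combined cut positions (sorted): 1571, 4234, 4657.
Circular molecule, 3 cuts → 3 fragments:
  4234 − 1571 = 2663 bp
  4657 − 4234 = 423 bp
  wrap: 5723 − 4657 + 1571 = 2637 bp
Sorted largest to smallest: 2663, 2637, 423 bp.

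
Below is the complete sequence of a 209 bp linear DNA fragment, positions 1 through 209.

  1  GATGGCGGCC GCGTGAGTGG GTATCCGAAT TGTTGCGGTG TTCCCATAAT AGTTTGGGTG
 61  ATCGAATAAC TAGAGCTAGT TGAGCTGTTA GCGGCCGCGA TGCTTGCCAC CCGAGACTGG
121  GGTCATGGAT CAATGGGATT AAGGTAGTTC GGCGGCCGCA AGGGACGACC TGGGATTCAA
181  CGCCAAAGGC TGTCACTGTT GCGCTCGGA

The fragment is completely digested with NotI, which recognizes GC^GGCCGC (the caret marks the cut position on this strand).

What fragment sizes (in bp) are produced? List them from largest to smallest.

86, 61, 56, 6 bp

NotI sites (GCGGCCGC) start at positions 5, 91, 152.
NotI cuts after base 2 of each site, so after positions 6, 92, 153.
Linear molecule, 3 cuts → 4 fragments:
  1–6 → 6 bp
  7–92 → 86 bp
  93–153 → 61 bp
  154–209 → 56 bp
Sorted largest to smallest: 86, 61, 56, 6 bp.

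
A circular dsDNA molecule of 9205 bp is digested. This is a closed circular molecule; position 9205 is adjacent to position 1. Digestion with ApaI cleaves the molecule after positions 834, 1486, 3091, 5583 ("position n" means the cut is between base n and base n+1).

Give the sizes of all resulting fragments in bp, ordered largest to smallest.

4456, 2492, 1605, 652 bp

Circular molecule, 4 cuts → 4 fragments:
  1486 − 834 = 652 bp
  3091 − 1486 = 1605 bp
  5583 − 3091 = 2492 bp
  wrap: 9205 − 5583 + 834 = 4456 bp
Sorted largest to smallest: 4456, 2492, 1605, 652 bp.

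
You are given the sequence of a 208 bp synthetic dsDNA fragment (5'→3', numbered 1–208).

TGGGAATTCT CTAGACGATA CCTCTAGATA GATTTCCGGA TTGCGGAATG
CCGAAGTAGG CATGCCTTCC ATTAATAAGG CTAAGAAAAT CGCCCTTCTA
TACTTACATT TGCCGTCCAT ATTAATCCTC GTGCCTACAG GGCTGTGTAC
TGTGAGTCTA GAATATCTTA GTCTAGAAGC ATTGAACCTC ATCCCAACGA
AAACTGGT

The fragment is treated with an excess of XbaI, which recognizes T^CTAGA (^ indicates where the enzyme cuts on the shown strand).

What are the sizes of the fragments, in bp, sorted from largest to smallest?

XbaI sites (TCTAGA) start at positions 10, 23, 157, 172.
XbaI cuts after the first base of each site, so after positions 10, 23, 157, 172.
Linear molecule, 4 cuts → 5 fragments:
  1–10 → 10 bp
  11–23 → 13 bp
  24–157 → 134 bp
  158–172 → 15 bp
  173–208 → 36 bp
Sorted largest to smallest: 134, 36, 15, 13, 10 bp.

134, 36, 15, 13, 10 bp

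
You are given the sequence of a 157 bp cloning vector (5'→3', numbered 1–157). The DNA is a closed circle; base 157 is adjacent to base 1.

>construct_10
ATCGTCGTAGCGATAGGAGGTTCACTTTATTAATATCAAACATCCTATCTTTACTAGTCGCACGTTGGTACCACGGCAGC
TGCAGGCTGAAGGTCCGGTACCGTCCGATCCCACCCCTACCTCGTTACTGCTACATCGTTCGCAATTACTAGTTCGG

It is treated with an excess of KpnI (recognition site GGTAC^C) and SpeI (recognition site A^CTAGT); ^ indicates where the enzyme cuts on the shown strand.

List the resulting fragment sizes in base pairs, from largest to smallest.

62, 47, 30, 18 bp

KpnI sites (GGTACC) start at positions 67, 97.
KpnI cuts after base 5 of each site (before the last base), so after positions 71, 101.
SpeI sites (ACTAGT) start at positions 53, 148.
SpeI cuts after the first base of each site, so after positions 53, 148.
Combined cut positions: 53, 71, 101, 148.
Circular molecule, 4 cuts → 4 fragments:
  54–71 → 18 bp
  72–101 → 30 bp
  102–148 → 47 bp
  149–157 then 1–53 → 9 + 53 = 62 bp
Sorted largest to smallest: 62, 47, 30, 18 bp.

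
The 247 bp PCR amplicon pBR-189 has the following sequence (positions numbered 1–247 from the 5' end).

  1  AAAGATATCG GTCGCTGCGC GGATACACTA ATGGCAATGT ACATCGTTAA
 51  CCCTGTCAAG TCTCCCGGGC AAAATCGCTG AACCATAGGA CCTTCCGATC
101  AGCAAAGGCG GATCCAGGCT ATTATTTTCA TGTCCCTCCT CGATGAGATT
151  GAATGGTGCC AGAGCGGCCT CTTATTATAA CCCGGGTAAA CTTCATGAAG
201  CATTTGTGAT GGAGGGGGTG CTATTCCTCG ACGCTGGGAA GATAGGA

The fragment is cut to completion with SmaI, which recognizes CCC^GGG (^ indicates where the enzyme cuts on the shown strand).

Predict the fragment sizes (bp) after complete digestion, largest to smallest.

117, 66, 64 bp

SmaI sites (CCCGGG) start at positions 64, 181.
SmaI cuts after base 3 of each site, so after positions 66, 183.
Linear molecule, 2 cuts → 3 fragments:
  1–66 → 66 bp
  67–183 → 117 bp
  184–247 → 64 bp
Sorted largest to smallest: 117, 66, 64 bp.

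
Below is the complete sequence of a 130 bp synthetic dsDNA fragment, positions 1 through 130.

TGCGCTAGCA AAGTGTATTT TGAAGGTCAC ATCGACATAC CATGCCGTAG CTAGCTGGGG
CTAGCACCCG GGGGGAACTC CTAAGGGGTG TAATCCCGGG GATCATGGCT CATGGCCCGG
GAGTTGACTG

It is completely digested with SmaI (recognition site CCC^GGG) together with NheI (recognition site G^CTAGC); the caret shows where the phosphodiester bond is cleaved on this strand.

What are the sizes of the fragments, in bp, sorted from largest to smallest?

46, 28, 21, 12, 10, 9, 4 bp

SmaI sites (CCCGGG) start at positions 67, 95, 116.
SmaI cuts after base 3 of each site, so after positions 69, 97, 118.
NheI sites (GCTAGC) start at positions 4, 50, 60.
NheI cuts after the first base of each site, so after positions 4, 50, 60.
Combined cut positions: 4, 50, 60, 69, 97, 118.
Linear molecule, 6 cuts → 7 fragments:
  1–4 → 4 bp
  5–50 → 46 bp
  51–60 → 10 bp
  61–69 → 9 bp
  70–97 → 28 bp
  98–118 → 21 bp
  119–130 → 12 bp
Sorted largest to smallest: 46, 28, 21, 12, 10, 9, 4 bp.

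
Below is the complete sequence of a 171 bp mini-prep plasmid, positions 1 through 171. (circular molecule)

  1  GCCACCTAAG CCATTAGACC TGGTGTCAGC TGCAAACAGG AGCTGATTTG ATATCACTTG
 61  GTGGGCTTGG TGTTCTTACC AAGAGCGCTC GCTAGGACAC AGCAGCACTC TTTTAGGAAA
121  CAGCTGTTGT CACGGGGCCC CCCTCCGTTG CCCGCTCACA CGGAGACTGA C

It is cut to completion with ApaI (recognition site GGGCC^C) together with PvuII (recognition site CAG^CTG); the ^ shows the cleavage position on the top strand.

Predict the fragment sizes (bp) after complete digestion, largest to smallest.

The ApaI site (GGGCCC) starts at position 135.
ApaI cuts after base 5 of each site (before the last base), so after position 139.
PvuII sites (CAGCTG) start at positions 27, 121.
PvuII cuts after base 3 of each site, so after positions 29, 123.
Combined cut positions: 29, 123, 139.
Circular molecule, 3 cuts → 3 fragments:
  30–123 → 94 bp
  124–139 → 16 bp
  140–171 then 1–29 → 32 + 29 = 61 bp
Sorted largest to smallest: 94, 61, 16 bp.

94, 61, 16 bp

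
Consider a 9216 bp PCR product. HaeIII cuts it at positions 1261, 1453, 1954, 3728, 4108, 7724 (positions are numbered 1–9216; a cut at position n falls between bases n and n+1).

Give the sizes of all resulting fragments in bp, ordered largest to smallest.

3616, 1774, 1492, 1261, 501, 380, 192 bp

Linear molecule, 6 cuts → 7 fragments:
  1261 − 0 = 1261 bp
  1453 − 1261 = 192 bp
  1954 − 1453 = 501 bp
  3728 − 1954 = 1774 bp
  4108 − 3728 = 380 bp
  7724 − 4108 = 3616 bp
  9216 − 7724 = 1492 bp
Sorted largest to smallest: 3616, 1774, 1492, 1261, 501, 380, 192 bp.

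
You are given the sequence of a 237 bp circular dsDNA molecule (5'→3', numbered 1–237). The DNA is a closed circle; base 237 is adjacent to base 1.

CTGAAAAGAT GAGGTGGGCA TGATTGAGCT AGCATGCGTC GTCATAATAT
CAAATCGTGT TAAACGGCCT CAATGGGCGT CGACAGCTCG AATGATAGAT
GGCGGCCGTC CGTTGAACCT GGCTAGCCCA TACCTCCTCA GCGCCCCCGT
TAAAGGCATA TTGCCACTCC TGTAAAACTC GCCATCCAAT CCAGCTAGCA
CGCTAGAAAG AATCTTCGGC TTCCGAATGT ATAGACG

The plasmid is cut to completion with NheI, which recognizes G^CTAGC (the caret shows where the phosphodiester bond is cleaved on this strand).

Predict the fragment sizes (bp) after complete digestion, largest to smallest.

94, 72, 71 bp

NheI sites (GCTAGC) start at positions 28, 122, 194.
NheI cuts after the first base of each site, so after positions 28, 122, 194.
Circular molecule, 3 cuts → 3 fragments:
  29–122 → 94 bp
  123–194 → 72 bp
  195–237 then 1–28 → 43 + 28 = 71 bp
Sorted largest to smallest: 94, 72, 71 bp.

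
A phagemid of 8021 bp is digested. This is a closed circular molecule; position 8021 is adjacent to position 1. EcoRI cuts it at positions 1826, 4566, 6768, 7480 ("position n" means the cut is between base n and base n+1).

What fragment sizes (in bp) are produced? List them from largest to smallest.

Circular molecule, 4 cuts → 4 fragments:
  4566 − 1826 = 2740 bp
  6768 − 4566 = 2202 bp
  7480 − 6768 = 712 bp
  wrap: 8021 − 7480 + 1826 = 2367 bp
Sorted largest to smallest: 2740, 2367, 2202, 712 bp.

2740, 2367, 2202, 712 bp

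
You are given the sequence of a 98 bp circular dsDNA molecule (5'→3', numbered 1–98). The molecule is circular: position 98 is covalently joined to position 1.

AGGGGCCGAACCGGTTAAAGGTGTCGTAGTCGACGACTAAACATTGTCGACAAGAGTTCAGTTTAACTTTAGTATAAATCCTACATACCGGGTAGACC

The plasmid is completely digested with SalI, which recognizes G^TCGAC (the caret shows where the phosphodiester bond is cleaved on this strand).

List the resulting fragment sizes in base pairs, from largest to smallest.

SalI sites (GTCGAC) start at positions 29, 46.
SalI cuts after the first base of each site, so after positions 29, 46.
Circular molecule, 2 cuts → 2 fragments:
  30–46 → 17 bp
  47–98 then 1–29 → 52 + 29 = 81 bp
Sorted largest to smallest: 81, 17 bp.

81, 17 bp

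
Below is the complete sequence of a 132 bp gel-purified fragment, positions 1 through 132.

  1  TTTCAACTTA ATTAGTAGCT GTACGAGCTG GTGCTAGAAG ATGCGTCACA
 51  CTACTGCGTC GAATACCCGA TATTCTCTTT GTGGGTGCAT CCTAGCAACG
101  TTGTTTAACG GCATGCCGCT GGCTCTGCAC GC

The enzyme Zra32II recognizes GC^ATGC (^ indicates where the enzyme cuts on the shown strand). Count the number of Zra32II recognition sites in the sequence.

GCATGC occurs starting at position 111.
Zra32II cuts at 1 site.

1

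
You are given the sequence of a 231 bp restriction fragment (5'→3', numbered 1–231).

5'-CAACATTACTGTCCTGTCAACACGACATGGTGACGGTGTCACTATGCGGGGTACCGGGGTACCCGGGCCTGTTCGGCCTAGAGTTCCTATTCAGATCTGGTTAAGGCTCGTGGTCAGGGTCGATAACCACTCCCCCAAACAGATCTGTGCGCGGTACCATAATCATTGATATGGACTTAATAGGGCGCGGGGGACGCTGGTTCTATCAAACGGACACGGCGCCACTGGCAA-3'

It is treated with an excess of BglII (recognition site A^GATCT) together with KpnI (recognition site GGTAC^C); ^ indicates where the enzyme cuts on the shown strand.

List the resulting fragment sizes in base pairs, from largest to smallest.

74, 54, 48, 31, 16, 8 bp

BglII sites (AGATCT) start at positions 93, 141.
BglII cuts after the first base of each site, so after positions 93, 141.
KpnI sites (GGTACC) start at positions 50, 58, 153.
KpnI cuts after base 5 of each site (before the last base), so after positions 54, 62, 157.
Combined cut positions: 54, 62, 93, 141, 157.
Linear molecule, 5 cuts → 6 fragments:
  1–54 → 54 bp
  55–62 → 8 bp
  63–93 → 31 bp
  94–141 → 48 bp
  142–157 → 16 bp
  158–231 → 74 bp
Sorted largest to smallest: 74, 54, 48, 31, 16, 8 bp.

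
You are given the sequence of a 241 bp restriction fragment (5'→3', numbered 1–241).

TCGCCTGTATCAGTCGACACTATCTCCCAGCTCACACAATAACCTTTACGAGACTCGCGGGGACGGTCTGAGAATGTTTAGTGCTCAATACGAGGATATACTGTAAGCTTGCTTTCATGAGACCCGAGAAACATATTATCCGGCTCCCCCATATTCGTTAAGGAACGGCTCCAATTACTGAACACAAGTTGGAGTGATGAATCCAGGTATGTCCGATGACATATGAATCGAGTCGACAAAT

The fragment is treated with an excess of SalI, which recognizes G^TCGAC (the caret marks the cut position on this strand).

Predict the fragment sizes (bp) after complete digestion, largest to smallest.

SalI sites (GTCGAC) start at positions 13, 232.
SalI cuts after the first base of each site, so after positions 13, 232.
Linear molecule, 2 cuts → 3 fragments:
  1–13 → 13 bp
  14–232 → 219 bp
  233–241 → 9 bp
Sorted largest to smallest: 219, 13, 9 bp.

219, 13, 9 bp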